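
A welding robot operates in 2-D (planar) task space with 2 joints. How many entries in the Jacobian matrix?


Given: task space dimension = 2, joints = 2
Jacobian is a 2 x 2 matrix
Total entries = rows * columns
Total = 2 * 2
Total = 4

4


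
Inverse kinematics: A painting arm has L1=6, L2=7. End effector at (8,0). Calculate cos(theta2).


Given: L1 = 6, L2 = 7, target (x, y) = (8, 0)
Using cos(theta2) = (x^2 + y^2 - L1^2 - L2^2) / (2*L1*L2)
x^2 + y^2 = 8^2 + 0 = 64
L1^2 + L2^2 = 36 + 49 = 85
Numerator = 64 - 85 = -21
Denominator = 2*6*7 = 84
cos(theta2) = -21/84 = -1/4

-1/4


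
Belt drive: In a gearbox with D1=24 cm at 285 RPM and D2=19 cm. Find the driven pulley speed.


Given: D1 = 24 cm, w1 = 285 RPM, D2 = 19 cm
Using D1*w1 = D2*w2
w2 = D1*w1 / D2
w2 = 24*285 / 19
w2 = 6840 / 19
w2 = 360 RPM

360 RPM


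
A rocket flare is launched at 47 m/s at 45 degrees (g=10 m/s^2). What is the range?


Given: v0 = 47 m/s, theta = 45 deg, g = 10 m/s^2
sin(2*45) = sin(90) = 1
Using R = v0^2 * sin(2*theta) / g
R = 47^2 * 1 / 10
R = 2209 / 10
R = 2209/10 m

2209/10 m


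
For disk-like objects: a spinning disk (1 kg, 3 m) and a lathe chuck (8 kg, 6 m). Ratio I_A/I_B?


Given: M1=1 kg, R1=3 m, M2=8 kg, R2=6 m
For a disk: I = (1/2)*M*R^2, so I_A/I_B = (M1*R1^2)/(M2*R2^2)
M1*R1^2 = 1*9 = 9
M2*R2^2 = 8*36 = 288
I_A/I_B = 9/288 = 1/32

1/32


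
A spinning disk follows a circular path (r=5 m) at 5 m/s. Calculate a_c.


Given: v = 5 m/s, r = 5 m
Using a_c = v^2 / r
a_c = 5^2 / 5
a_c = 25 / 5
a_c = 5 m/s^2

5 m/s^2


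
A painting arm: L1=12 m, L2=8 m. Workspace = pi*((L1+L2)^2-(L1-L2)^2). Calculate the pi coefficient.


Given: L1 = 12, L2 = 8
(L1+L2)^2 = (20)^2 = 400
(L1-L2)^2 = (4)^2 = 16
Difference = 400 - 16 = 384
This equals 4*L1*L2 = 4*12*8 = 384
Workspace area = 384*pi

384


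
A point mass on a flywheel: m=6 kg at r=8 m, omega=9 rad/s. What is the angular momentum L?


Given: m = 6 kg, r = 8 m, omega = 9 rad/s
For a point mass: I = m*r^2
I = 6*8^2 = 6*64 = 384
L = I*omega = 384*9
L = 3456 kg*m^2/s

3456 kg*m^2/s


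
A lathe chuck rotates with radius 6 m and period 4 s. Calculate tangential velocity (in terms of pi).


Given: radius r = 6 m, period T = 4 s
Using v = 2*pi*r / T
v = 2*pi*6 / 4
v = 12*pi / 4
v = 3*pi m/s

3*pi m/s


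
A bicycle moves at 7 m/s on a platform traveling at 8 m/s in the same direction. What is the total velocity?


Given: object velocity = 7 m/s, platform velocity = 8 m/s (same direction)
Using classical velocity addition: v_total = v_object + v_platform
v_total = 7 + 8
v_total = 15 m/s

15 m/s


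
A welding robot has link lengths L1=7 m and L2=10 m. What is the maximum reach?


Given: L1 = 7 m, L2 = 10 m
For a 2-link planar arm, max reach = L1 + L2 (fully extended)
Max reach = 7 + 10
Max reach = 17 m

17 m


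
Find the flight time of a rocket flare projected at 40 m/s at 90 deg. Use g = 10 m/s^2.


Given: v0 = 40 m/s, theta = 90 deg, g = 10 m/s^2
sin(90) = 1
Using T = 2*v0*sin(theta) / g
T = 2*40*1 / 10
T = 80 / 10
T = 8 s

8 s


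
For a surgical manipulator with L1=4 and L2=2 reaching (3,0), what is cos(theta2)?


Given: L1 = 4, L2 = 2, target (x, y) = (3, 0)
Using cos(theta2) = (x^2 + y^2 - L1^2 - L2^2) / (2*L1*L2)
x^2 + y^2 = 3^2 + 0 = 9
L1^2 + L2^2 = 16 + 4 = 20
Numerator = 9 - 20 = -11
Denominator = 2*4*2 = 16
cos(theta2) = -11/16 = -11/16

-11/16


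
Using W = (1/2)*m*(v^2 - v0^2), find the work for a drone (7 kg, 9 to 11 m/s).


Given: m = 7 kg, v0 = 9 m/s, v = 11 m/s
Using W = (1/2)*m*(v^2 - v0^2)
v^2 = 11^2 = 121
v0^2 = 9^2 = 81
v^2 - v0^2 = 121 - 81 = 40
W = (1/2)*7*40 = 140 J

140 J


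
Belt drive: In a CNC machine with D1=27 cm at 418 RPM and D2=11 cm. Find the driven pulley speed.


Given: D1 = 27 cm, w1 = 418 RPM, D2 = 11 cm
Using D1*w1 = D2*w2
w2 = D1*w1 / D2
w2 = 27*418 / 11
w2 = 11286 / 11
w2 = 1026 RPM

1026 RPM


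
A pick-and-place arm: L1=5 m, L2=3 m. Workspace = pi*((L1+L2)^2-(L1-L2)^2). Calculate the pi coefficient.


Given: L1 = 5, L2 = 3
(L1+L2)^2 = (8)^2 = 64
(L1-L2)^2 = (2)^2 = 4
Difference = 64 - 4 = 60
This equals 4*L1*L2 = 4*5*3 = 60
Workspace area = 60*pi

60


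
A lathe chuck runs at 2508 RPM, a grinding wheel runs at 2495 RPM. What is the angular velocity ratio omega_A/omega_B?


Given: RPM_A = 2508, RPM_B = 2495
omega = 2*pi*RPM/60, so omega_A/omega_B = RPM_A / RPM_B
omega_A/omega_B = 2508 / 2495
omega_A/omega_B = 2508/2495

2508/2495


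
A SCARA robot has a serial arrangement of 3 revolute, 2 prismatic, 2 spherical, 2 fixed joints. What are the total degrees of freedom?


Given: serial robot with 3 revolute, 2 prismatic, 2 spherical, 2 fixed joints
DOF contribution per joint type: revolute=1, prismatic=1, spherical=3, fixed=0
DOF = 3*1 + 2*1 + 2*3 + 2*0
DOF = 11

11


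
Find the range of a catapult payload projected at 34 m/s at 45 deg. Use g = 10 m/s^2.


Given: v0 = 34 m/s, theta = 45 deg, g = 10 m/s^2
sin(2*45) = sin(90) = 1
Using R = v0^2 * sin(2*theta) / g
R = 34^2 * 1 / 10
R = 1156 / 10
R = 578/5 m

578/5 m


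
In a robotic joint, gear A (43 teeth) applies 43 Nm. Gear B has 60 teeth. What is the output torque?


Given: N1 = 43, N2 = 60, T1 = 43 Nm
Using T2/T1 = N2/N1
T2 = T1 * N2 / N1
T2 = 43 * 60 / 43
T2 = 2580 / 43
T2 = 60 Nm

60 Nm


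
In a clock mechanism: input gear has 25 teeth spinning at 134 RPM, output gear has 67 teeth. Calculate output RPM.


Given: N1 = 25 teeth, w1 = 134 RPM, N2 = 67 teeth
Using N1*w1 = N2*w2
w2 = N1*w1 / N2
w2 = 25*134 / 67
w2 = 3350 / 67
w2 = 50 RPM

50 RPM


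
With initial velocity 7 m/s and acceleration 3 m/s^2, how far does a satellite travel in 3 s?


Given: v0 = 7 m/s, a = 3 m/s^2, t = 3 s
Using s = v0*t + (1/2)*a*t^2
s = 7*3 + (1/2)*3*3^2
s = 21 + (1/2)*27
s = 21 + 27/2
s = 69/2

69/2 m


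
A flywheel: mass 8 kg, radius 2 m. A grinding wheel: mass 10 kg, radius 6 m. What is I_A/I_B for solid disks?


Given: M1=8 kg, R1=2 m, M2=10 kg, R2=6 m
For a disk: I = (1/2)*M*R^2, so I_A/I_B = (M1*R1^2)/(M2*R2^2)
M1*R1^2 = 8*4 = 32
M2*R2^2 = 10*36 = 360
I_A/I_B = 32/360 = 4/45

4/45


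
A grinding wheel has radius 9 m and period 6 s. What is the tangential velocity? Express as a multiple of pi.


Given: radius r = 9 m, period T = 6 s
Using v = 2*pi*r / T
v = 2*pi*9 / 6
v = 18*pi / 6
v = 3*pi m/s

3*pi m/s


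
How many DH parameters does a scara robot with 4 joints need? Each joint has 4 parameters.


Given: 4 joints, 4 DH parameters per joint (d, theta, a, alpha)
Total DH parameters = number_of_joints * 4
Total = 4 * 4
Total = 16

16


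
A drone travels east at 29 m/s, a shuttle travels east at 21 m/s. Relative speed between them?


Given: v_A = 29 m/s east, v_B = 21 m/s east
Both move in the same direction; relative speed = |v_A - v_B|
|29 - 21| = |8|
= 8 m/s

8 m/s


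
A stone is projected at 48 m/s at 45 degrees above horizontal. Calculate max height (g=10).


Given: v0 = 48 m/s, theta = 45 deg, g = 10 m/s^2
sin^2(45) = 1/2
Using H = v0^2 * sin^2(theta) / (2*g)
H = 48^2 * 1/2 / (2*10)
H = 2304 * 1/2 / 20
H = 1152 / 20
H = 288/5 m

288/5 m


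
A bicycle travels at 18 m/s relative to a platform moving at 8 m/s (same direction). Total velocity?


Given: object velocity = 18 m/s, platform velocity = 8 m/s (same direction)
Using classical velocity addition: v_total = v_object + v_platform
v_total = 18 + 8
v_total = 26 m/s

26 m/s


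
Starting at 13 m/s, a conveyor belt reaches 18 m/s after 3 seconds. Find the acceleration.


Given: initial velocity v0 = 13 m/s, final velocity v = 18 m/s, time t = 3 s
Using a = (v - v0) / t
a = (18 - 13) / 3
a = 5 / 3
a = 5/3 m/s^2

5/3 m/s^2


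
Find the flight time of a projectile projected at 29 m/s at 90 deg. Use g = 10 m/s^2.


Given: v0 = 29 m/s, theta = 90 deg, g = 10 m/s^2
sin(90) = 1
Using T = 2*v0*sin(theta) / g
T = 2*29*1 / 10
T = 58 / 10
T = 29/5 s

29/5 s


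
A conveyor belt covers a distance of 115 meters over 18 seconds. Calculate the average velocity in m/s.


Given: distance d = 115 m, time t = 18 s
Using v = d / t
v = 115 / 18
v = 115/18 m/s

115/18 m/s


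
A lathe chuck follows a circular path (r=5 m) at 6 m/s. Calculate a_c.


Given: v = 6 m/s, r = 5 m
Using a_c = v^2 / r
a_c = 6^2 / 5
a_c = 36 / 5
a_c = 36/5 m/s^2

36/5 m/s^2


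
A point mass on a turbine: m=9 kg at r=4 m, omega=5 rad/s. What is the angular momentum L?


Given: m = 9 kg, r = 4 m, omega = 5 rad/s
For a point mass: I = m*r^2
I = 9*4^2 = 9*16 = 144
L = I*omega = 144*5
L = 720 kg*m^2/s

720 kg*m^2/s


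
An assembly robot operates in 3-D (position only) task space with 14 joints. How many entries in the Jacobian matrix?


Given: task space dimension = 3, joints = 14
Jacobian is a 3 x 14 matrix
Total entries = rows * columns
Total = 3 * 14
Total = 42

42


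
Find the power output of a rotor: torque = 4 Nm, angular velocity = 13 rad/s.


Given: tau = 4 Nm, omega = 13 rad/s
Using P = tau * omega
P = 4 * 13
P = 52 W

52 W


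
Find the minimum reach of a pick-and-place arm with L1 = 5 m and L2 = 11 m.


Given: L1 = 5 m, L2 = 11 m
For a 2-link planar arm, min reach = |L1 - L2| (second link folded back)
Min reach = |5 - 11|
Min reach = 6 m

6 m


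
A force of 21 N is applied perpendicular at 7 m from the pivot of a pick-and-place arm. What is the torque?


Given: F = 21 N, r = 7 m, angle = 90 deg (perpendicular)
Using tau = F * r * sin(90)
sin(90) = 1
tau = 21 * 7 * 1
tau = 147 Nm

147 Nm


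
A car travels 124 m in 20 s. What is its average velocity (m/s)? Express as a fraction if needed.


Given: distance d = 124 m, time t = 20 s
Using v = d / t
v = 124 / 20
v = 31/5 m/s

31/5 m/s


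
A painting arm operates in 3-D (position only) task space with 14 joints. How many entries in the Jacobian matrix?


Given: task space dimension = 3, joints = 14
Jacobian is a 3 x 14 matrix
Total entries = rows * columns
Total = 3 * 14
Total = 42

42


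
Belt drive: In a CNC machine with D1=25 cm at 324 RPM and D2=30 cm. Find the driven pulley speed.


Given: D1 = 25 cm, w1 = 324 RPM, D2 = 30 cm
Using D1*w1 = D2*w2
w2 = D1*w1 / D2
w2 = 25*324 / 30
w2 = 8100 / 30
w2 = 270 RPM

270 RPM


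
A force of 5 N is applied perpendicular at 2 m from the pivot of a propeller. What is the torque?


Given: F = 5 N, r = 2 m, angle = 90 deg (perpendicular)
Using tau = F * r * sin(90)
sin(90) = 1
tau = 5 * 2 * 1
tau = 10 Nm

10 Nm


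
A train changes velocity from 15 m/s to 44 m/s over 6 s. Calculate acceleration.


Given: initial velocity v0 = 15 m/s, final velocity v = 44 m/s, time t = 6 s
Using a = (v - v0) / t
a = (44 - 15) / 6
a = 29 / 6
a = 29/6 m/s^2

29/6 m/s^2


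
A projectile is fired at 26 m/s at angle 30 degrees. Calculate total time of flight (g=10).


Given: v0 = 26 m/s, theta = 30 deg, g = 10 m/s^2
sin(30) = 1/2
Using T = 2*v0*sin(theta) / g
T = 2*26*1/2 / 10
T = 26 / 10
T = 13/5 s

13/5 s


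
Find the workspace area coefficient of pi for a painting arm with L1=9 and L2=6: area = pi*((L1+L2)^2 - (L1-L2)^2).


Given: L1 = 9, L2 = 6
(L1+L2)^2 = (15)^2 = 225
(L1-L2)^2 = (3)^2 = 9
Difference = 225 - 9 = 216
This equals 4*L1*L2 = 4*9*6 = 216
Workspace area = 216*pi

216


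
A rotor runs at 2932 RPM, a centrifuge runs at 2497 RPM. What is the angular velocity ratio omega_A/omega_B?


Given: RPM_A = 2932, RPM_B = 2497
omega = 2*pi*RPM/60, so omega_A/omega_B = RPM_A / RPM_B
omega_A/omega_B = 2932 / 2497
omega_A/omega_B = 2932/2497

2932/2497


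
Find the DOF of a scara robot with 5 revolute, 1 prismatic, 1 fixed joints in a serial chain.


Given: serial robot with 5 revolute, 1 prismatic, 1 fixed joints
DOF contribution per joint type: revolute=1, prismatic=1, spherical=3, fixed=0
DOF = 5*1 + 1*1 + 1*0
DOF = 6

6


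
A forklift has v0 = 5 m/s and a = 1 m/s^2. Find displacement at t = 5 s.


Given: v0 = 5 m/s, a = 1 m/s^2, t = 5 s
Using s = v0*t + (1/2)*a*t^2
s = 5*5 + (1/2)*1*5^2
s = 25 + (1/2)*25
s = 25 + 25/2
s = 75/2

75/2 m


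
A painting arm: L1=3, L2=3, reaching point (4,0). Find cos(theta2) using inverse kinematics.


Given: L1 = 3, L2 = 3, target (x, y) = (4, 0)
Using cos(theta2) = (x^2 + y^2 - L1^2 - L2^2) / (2*L1*L2)
x^2 + y^2 = 4^2 + 0 = 16
L1^2 + L2^2 = 9 + 9 = 18
Numerator = 16 - 18 = -2
Denominator = 2*3*3 = 18
cos(theta2) = -2/18 = -1/9

-1/9


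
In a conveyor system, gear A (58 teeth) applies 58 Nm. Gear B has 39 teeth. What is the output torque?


Given: N1 = 58, N2 = 39, T1 = 58 Nm
Using T2/T1 = N2/N1
T2 = T1 * N2 / N1
T2 = 58 * 39 / 58
T2 = 2262 / 58
T2 = 39 Nm

39 Nm


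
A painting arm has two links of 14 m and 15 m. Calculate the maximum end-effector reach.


Given: L1 = 14 m, L2 = 15 m
For a 2-link planar arm, max reach = L1 + L2 (fully extended)
Max reach = 14 + 15
Max reach = 29 m

29 m


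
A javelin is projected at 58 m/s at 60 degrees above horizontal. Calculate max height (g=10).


Given: v0 = 58 m/s, theta = 60 deg, g = 10 m/s^2
sin^2(60) = 3/4
Using H = v0^2 * sin^2(theta) / (2*g)
H = 58^2 * 3/4 / (2*10)
H = 3364 * 3/4 / 20
H = 2523 / 20
H = 2523/20 m

2523/20 m


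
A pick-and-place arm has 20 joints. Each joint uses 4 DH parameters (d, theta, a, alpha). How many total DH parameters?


Given: 20 joints, 4 DH parameters per joint (d, theta, a, alpha)
Total DH parameters = number_of_joints * 4
Total = 20 * 4
Total = 80

80


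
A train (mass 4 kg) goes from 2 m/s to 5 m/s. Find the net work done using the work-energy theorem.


Given: m = 4 kg, v0 = 2 m/s, v = 5 m/s
Using W = (1/2)*m*(v^2 - v0^2)
v^2 = 5^2 = 25
v0^2 = 2^2 = 4
v^2 - v0^2 = 25 - 4 = 21
W = (1/2)*4*21 = 42 J

42 J


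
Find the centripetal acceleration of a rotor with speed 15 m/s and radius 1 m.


Given: v = 15 m/s, r = 1 m
Using a_c = v^2 / r
a_c = 15^2 / 1
a_c = 225 / 1
a_c = 225 m/s^2

225 m/s^2


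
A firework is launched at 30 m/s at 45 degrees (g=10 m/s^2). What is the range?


Given: v0 = 30 m/s, theta = 45 deg, g = 10 m/s^2
sin(2*45) = sin(90) = 1
Using R = v0^2 * sin(2*theta) / g
R = 30^2 * 1 / 10
R = 900 / 10
R = 90 m

90 m


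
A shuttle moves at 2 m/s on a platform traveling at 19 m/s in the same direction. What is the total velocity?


Given: object velocity = 2 m/s, platform velocity = 19 m/s (same direction)
Using classical velocity addition: v_total = v_object + v_platform
v_total = 2 + 19
v_total = 21 m/s

21 m/s


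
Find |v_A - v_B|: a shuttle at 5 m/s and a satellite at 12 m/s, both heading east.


Given: v_A = 5 m/s east, v_B = 12 m/s east
Both move in the same direction; relative speed = |v_A - v_B|
|5 - 12| = |-7|
= 7 m/s

7 m/s


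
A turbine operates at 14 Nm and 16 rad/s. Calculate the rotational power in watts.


Given: tau = 14 Nm, omega = 16 rad/s
Using P = tau * omega
P = 14 * 16
P = 224 W

224 W


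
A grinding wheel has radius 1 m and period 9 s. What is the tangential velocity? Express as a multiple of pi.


Given: radius r = 1 m, period T = 9 s
Using v = 2*pi*r / T
v = 2*pi*1 / 9
v = 2*pi / 9
v = 2/9*pi m/s

2/9*pi m/s


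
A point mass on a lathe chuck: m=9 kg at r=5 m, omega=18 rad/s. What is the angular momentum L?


Given: m = 9 kg, r = 5 m, omega = 18 rad/s
For a point mass: I = m*r^2
I = 9*5^2 = 9*25 = 225
L = I*omega = 225*18
L = 4050 kg*m^2/s

4050 kg*m^2/s


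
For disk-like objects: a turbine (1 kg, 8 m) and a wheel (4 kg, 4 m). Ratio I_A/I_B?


Given: M1=1 kg, R1=8 m, M2=4 kg, R2=4 m
For a disk: I = (1/2)*M*R^2, so I_A/I_B = (M1*R1^2)/(M2*R2^2)
M1*R1^2 = 1*64 = 64
M2*R2^2 = 4*16 = 64
I_A/I_B = 64/64 = 1

1


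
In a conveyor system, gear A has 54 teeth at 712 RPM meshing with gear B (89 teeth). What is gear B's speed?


Given: N1 = 54 teeth, w1 = 712 RPM, N2 = 89 teeth
Using N1*w1 = N2*w2
w2 = N1*w1 / N2
w2 = 54*712 / 89
w2 = 38448 / 89
w2 = 432 RPM

432 RPM


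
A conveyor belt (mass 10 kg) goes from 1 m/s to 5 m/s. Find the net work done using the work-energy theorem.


Given: m = 10 kg, v0 = 1 m/s, v = 5 m/s
Using W = (1/2)*m*(v^2 - v0^2)
v^2 = 5^2 = 25
v0^2 = 1^2 = 1
v^2 - v0^2 = 25 - 1 = 24
W = (1/2)*10*24 = 120 J

120 J


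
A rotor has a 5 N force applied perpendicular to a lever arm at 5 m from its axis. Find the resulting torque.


Given: F = 5 N, r = 5 m, angle = 90 deg (perpendicular)
Using tau = F * r * sin(90)
sin(90) = 1
tau = 5 * 5 * 1
tau = 25 Nm

25 Nm


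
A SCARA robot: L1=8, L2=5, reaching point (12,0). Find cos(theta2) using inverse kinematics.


Given: L1 = 8, L2 = 5, target (x, y) = (12, 0)
Using cos(theta2) = (x^2 + y^2 - L1^2 - L2^2) / (2*L1*L2)
x^2 + y^2 = 12^2 + 0 = 144
L1^2 + L2^2 = 64 + 25 = 89
Numerator = 144 - 89 = 55
Denominator = 2*8*5 = 80
cos(theta2) = 55/80 = 11/16

11/16


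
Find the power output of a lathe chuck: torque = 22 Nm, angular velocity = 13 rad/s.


Given: tau = 22 Nm, omega = 13 rad/s
Using P = tau * omega
P = 22 * 13
P = 286 W

286 W


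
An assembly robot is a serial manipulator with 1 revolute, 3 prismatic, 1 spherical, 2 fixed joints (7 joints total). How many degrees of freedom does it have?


Given: serial robot with 1 revolute, 3 prismatic, 1 spherical, 2 fixed joints
DOF contribution per joint type: revolute=1, prismatic=1, spherical=3, fixed=0
DOF = 1*1 + 3*1 + 1*3 + 2*0
DOF = 7

7


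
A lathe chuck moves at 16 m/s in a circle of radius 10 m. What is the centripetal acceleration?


Given: v = 16 m/s, r = 10 m
Using a_c = v^2 / r
a_c = 16^2 / 10
a_c = 256 / 10
a_c = 128/5 m/s^2

128/5 m/s^2


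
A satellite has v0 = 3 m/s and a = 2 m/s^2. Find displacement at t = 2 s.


Given: v0 = 3 m/s, a = 2 m/s^2, t = 2 s
Using s = v0*t + (1/2)*a*t^2
s = 3*2 + (1/2)*2*2^2
s = 6 + (1/2)*8
s = 6 + 4
s = 10

10 m


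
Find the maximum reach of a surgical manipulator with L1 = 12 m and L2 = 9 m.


Given: L1 = 12 m, L2 = 9 m
For a 2-link planar arm, max reach = L1 + L2 (fully extended)
Max reach = 12 + 9
Max reach = 21 m

21 m


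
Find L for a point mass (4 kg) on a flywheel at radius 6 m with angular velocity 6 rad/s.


Given: m = 4 kg, r = 6 m, omega = 6 rad/s
For a point mass: I = m*r^2
I = 4*6^2 = 4*36 = 144
L = I*omega = 144*6
L = 864 kg*m^2/s

864 kg*m^2/s


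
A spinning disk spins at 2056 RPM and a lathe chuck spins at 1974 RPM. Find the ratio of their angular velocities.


Given: RPM_A = 2056, RPM_B = 1974
omega = 2*pi*RPM/60, so omega_A/omega_B = RPM_A / RPM_B
omega_A/omega_B = 2056 / 1974
omega_A/omega_B = 1028/987

1028/987


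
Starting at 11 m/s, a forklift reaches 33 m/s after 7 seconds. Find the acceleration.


Given: initial velocity v0 = 11 m/s, final velocity v = 33 m/s, time t = 7 s
Using a = (v - v0) / t
a = (33 - 11) / 7
a = 22 / 7
a = 22/7 m/s^2

22/7 m/s^2


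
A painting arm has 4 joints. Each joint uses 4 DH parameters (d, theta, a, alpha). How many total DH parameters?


Given: 4 joints, 4 DH parameters per joint (d, theta, a, alpha)
Total DH parameters = number_of_joints * 4
Total = 4 * 4
Total = 16

16


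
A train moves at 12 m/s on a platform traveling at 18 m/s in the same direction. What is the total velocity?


Given: object velocity = 12 m/s, platform velocity = 18 m/s (same direction)
Using classical velocity addition: v_total = v_object + v_platform
v_total = 12 + 18
v_total = 30 m/s

30 m/s


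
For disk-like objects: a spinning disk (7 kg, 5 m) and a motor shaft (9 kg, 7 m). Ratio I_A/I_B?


Given: M1=7 kg, R1=5 m, M2=9 kg, R2=7 m
For a disk: I = (1/2)*M*R^2, so I_A/I_B = (M1*R1^2)/(M2*R2^2)
M1*R1^2 = 7*25 = 175
M2*R2^2 = 9*49 = 441
I_A/I_B = 175/441 = 25/63

25/63


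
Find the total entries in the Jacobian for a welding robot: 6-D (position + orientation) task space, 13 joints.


Given: task space dimension = 6, joints = 13
Jacobian is a 6 x 13 matrix
Total entries = rows * columns
Total = 6 * 13
Total = 78

78


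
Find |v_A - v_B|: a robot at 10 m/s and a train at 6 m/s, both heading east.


Given: v_A = 10 m/s east, v_B = 6 m/s east
Both move in the same direction; relative speed = |v_A - v_B|
|10 - 6| = |4|
= 4 m/s

4 m/s


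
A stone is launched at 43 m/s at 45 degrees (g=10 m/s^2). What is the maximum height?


Given: v0 = 43 m/s, theta = 45 deg, g = 10 m/s^2
sin^2(45) = 1/2
Using H = v0^2 * sin^2(theta) / (2*g)
H = 43^2 * 1/2 / (2*10)
H = 1849 * 1/2 / 20
H = 1849/2 / 20
H = 1849/40 m

1849/40 m


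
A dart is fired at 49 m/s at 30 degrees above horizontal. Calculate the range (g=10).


Given: v0 = 49 m/s, theta = 30 deg, g = 10 m/s^2
sin(2*30) = sin(60) = sqrt(3)/2
Using R = v0^2 * sin(2*theta) / g
R = 49^2 * (sqrt(3)/2) / 10
R = 2401 * sqrt(3) / 20
R = 2401/20*sqrt(3) m

2401/20*sqrt(3) m


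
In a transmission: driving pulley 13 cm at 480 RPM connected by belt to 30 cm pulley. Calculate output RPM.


Given: D1 = 13 cm, w1 = 480 RPM, D2 = 30 cm
Using D1*w1 = D2*w2
w2 = D1*w1 / D2
w2 = 13*480 / 30
w2 = 6240 / 30
w2 = 208 RPM

208 RPM


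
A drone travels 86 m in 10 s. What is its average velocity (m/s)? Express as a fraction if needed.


Given: distance d = 86 m, time t = 10 s
Using v = d / t
v = 86 / 10
v = 43/5 m/s

43/5 m/s


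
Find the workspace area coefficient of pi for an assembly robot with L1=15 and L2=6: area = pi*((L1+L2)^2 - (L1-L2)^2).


Given: L1 = 15, L2 = 6
(L1+L2)^2 = (21)^2 = 441
(L1-L2)^2 = (9)^2 = 81
Difference = 441 - 81 = 360
This equals 4*L1*L2 = 4*15*6 = 360
Workspace area = 360*pi

360


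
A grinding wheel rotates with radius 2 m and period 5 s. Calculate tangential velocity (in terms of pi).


Given: radius r = 2 m, period T = 5 s
Using v = 2*pi*r / T
v = 2*pi*2 / 5
v = 4*pi / 5
v = 4/5*pi m/s

4/5*pi m/s


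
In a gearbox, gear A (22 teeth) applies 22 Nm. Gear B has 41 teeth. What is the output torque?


Given: N1 = 22, N2 = 41, T1 = 22 Nm
Using T2/T1 = N2/N1
T2 = T1 * N2 / N1
T2 = 22 * 41 / 22
T2 = 902 / 22
T2 = 41 Nm

41 Nm


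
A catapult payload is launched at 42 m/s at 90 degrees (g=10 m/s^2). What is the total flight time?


Given: v0 = 42 m/s, theta = 90 deg, g = 10 m/s^2
sin(90) = 1
Using T = 2*v0*sin(theta) / g
T = 2*42*1 / 10
T = 84 / 10
T = 42/5 s

42/5 s


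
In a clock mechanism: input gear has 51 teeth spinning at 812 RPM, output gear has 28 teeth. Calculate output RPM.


Given: N1 = 51 teeth, w1 = 812 RPM, N2 = 28 teeth
Using N1*w1 = N2*w2
w2 = N1*w1 / N2
w2 = 51*812 / 28
w2 = 41412 / 28
w2 = 1479 RPM

1479 RPM


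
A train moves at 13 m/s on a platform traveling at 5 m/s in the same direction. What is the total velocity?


Given: object velocity = 13 m/s, platform velocity = 5 m/s (same direction)
Using classical velocity addition: v_total = v_object + v_platform
v_total = 13 + 5
v_total = 18 m/s

18 m/s


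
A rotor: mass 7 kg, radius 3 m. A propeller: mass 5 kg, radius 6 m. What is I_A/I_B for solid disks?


Given: M1=7 kg, R1=3 m, M2=5 kg, R2=6 m
For a disk: I = (1/2)*M*R^2, so I_A/I_B = (M1*R1^2)/(M2*R2^2)
M1*R1^2 = 7*9 = 63
M2*R2^2 = 5*36 = 180
I_A/I_B = 63/180 = 7/20

7/20


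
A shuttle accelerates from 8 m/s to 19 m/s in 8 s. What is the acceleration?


Given: initial velocity v0 = 8 m/s, final velocity v = 19 m/s, time t = 8 s
Using a = (v - v0) / t
a = (19 - 8) / 8
a = 11 / 8
a = 11/8 m/s^2

11/8 m/s^2


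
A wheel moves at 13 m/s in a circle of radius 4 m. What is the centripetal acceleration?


Given: v = 13 m/s, r = 4 m
Using a_c = v^2 / r
a_c = 13^2 / 4
a_c = 169 / 4
a_c = 169/4 m/s^2

169/4 m/s^2


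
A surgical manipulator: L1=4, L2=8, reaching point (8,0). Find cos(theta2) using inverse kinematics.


Given: L1 = 4, L2 = 8, target (x, y) = (8, 0)
Using cos(theta2) = (x^2 + y^2 - L1^2 - L2^2) / (2*L1*L2)
x^2 + y^2 = 8^2 + 0 = 64
L1^2 + L2^2 = 16 + 64 = 80
Numerator = 64 - 80 = -16
Denominator = 2*4*8 = 64
cos(theta2) = -16/64 = -1/4

-1/4


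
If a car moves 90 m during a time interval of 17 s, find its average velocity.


Given: distance d = 90 m, time t = 17 s
Using v = d / t
v = 90 / 17
v = 90/17 m/s

90/17 m/s


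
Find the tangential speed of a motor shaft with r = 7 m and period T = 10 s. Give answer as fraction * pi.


Given: radius r = 7 m, period T = 10 s
Using v = 2*pi*r / T
v = 2*pi*7 / 10
v = 14*pi / 10
v = 7/5*pi m/s

7/5*pi m/s


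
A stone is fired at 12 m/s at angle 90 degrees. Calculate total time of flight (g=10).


Given: v0 = 12 m/s, theta = 90 deg, g = 10 m/s^2
sin(90) = 1
Using T = 2*v0*sin(theta) / g
T = 2*12*1 / 10
T = 24 / 10
T = 12/5 s

12/5 s


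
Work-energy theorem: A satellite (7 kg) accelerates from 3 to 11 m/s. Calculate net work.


Given: m = 7 kg, v0 = 3 m/s, v = 11 m/s
Using W = (1/2)*m*(v^2 - v0^2)
v^2 = 11^2 = 121
v0^2 = 3^2 = 9
v^2 - v0^2 = 121 - 9 = 112
W = (1/2)*7*112 = 392 J

392 J


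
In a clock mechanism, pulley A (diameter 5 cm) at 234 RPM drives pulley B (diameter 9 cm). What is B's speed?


Given: D1 = 5 cm, w1 = 234 RPM, D2 = 9 cm
Using D1*w1 = D2*w2
w2 = D1*w1 / D2
w2 = 5*234 / 9
w2 = 1170 / 9
w2 = 130 RPM

130 RPM


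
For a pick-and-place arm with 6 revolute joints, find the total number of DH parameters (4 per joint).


Given: 6 joints, 4 DH parameters per joint (d, theta, a, alpha)
Total DH parameters = number_of_joints * 4
Total = 6 * 4
Total = 24

24


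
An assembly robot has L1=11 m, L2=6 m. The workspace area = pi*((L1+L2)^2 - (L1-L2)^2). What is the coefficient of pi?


Given: L1 = 11, L2 = 6
(L1+L2)^2 = (17)^2 = 289
(L1-L2)^2 = (5)^2 = 25
Difference = 289 - 25 = 264
This equals 4*L1*L2 = 4*11*6 = 264
Workspace area = 264*pi

264


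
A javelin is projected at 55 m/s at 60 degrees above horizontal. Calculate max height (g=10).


Given: v0 = 55 m/s, theta = 60 deg, g = 10 m/s^2
sin^2(60) = 3/4
Using H = v0^2 * sin^2(theta) / (2*g)
H = 55^2 * 3/4 / (2*10)
H = 3025 * 3/4 / 20
H = 9075/4 / 20
H = 1815/16 m

1815/16 m


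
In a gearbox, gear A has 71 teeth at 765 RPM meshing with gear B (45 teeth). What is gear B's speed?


Given: N1 = 71 teeth, w1 = 765 RPM, N2 = 45 teeth
Using N1*w1 = N2*w2
w2 = N1*w1 / N2
w2 = 71*765 / 45
w2 = 54315 / 45
w2 = 1207 RPM

1207 RPM


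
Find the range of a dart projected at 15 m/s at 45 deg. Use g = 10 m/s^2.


Given: v0 = 15 m/s, theta = 45 deg, g = 10 m/s^2
sin(2*45) = sin(90) = 1
Using R = v0^2 * sin(2*theta) / g
R = 15^2 * 1 / 10
R = 225 / 10
R = 45/2 m

45/2 m


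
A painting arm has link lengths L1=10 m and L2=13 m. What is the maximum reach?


Given: L1 = 10 m, L2 = 13 m
For a 2-link planar arm, max reach = L1 + L2 (fully extended)
Max reach = 10 + 13
Max reach = 23 m

23 m


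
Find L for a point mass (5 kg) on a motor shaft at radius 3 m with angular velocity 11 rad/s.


Given: m = 5 kg, r = 3 m, omega = 11 rad/s
For a point mass: I = m*r^2
I = 5*3^2 = 5*9 = 45
L = I*omega = 45*11
L = 495 kg*m^2/s

495 kg*m^2/s


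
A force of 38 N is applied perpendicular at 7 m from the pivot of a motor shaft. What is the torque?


Given: F = 38 N, r = 7 m, angle = 90 deg (perpendicular)
Using tau = F * r * sin(90)
sin(90) = 1
tau = 38 * 7 * 1
tau = 266 Nm

266 Nm


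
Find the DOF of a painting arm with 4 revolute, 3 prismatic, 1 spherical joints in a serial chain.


Given: serial robot with 4 revolute, 3 prismatic, 1 spherical joints
DOF contribution per joint type: revolute=1, prismatic=1, spherical=3, fixed=0
DOF = 4*1 + 3*1 + 1*3
DOF = 10

10


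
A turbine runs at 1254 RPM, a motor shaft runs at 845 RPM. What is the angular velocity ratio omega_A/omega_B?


Given: RPM_A = 1254, RPM_B = 845
omega = 2*pi*RPM/60, so omega_A/omega_B = RPM_A / RPM_B
omega_A/omega_B = 1254 / 845
omega_A/omega_B = 1254/845

1254/845


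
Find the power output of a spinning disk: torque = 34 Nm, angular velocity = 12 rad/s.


Given: tau = 34 Nm, omega = 12 rad/s
Using P = tau * omega
P = 34 * 12
P = 408 W

408 W


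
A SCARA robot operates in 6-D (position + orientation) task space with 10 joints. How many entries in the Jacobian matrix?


Given: task space dimension = 6, joints = 10
Jacobian is a 6 x 10 matrix
Total entries = rows * columns
Total = 6 * 10
Total = 60

60


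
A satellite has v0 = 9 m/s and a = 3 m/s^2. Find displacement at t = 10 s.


Given: v0 = 9 m/s, a = 3 m/s^2, t = 10 s
Using s = v0*t + (1/2)*a*t^2
s = 9*10 + (1/2)*3*10^2
s = 90 + (1/2)*300
s = 90 + 150
s = 240

240 m


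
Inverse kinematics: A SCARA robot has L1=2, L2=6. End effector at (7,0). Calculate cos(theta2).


Given: L1 = 2, L2 = 6, target (x, y) = (7, 0)
Using cos(theta2) = (x^2 + y^2 - L1^2 - L2^2) / (2*L1*L2)
x^2 + y^2 = 7^2 + 0 = 49
L1^2 + L2^2 = 4 + 36 = 40
Numerator = 49 - 40 = 9
Denominator = 2*2*6 = 24
cos(theta2) = 9/24 = 3/8

3/8


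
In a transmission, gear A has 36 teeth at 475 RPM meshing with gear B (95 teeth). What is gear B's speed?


Given: N1 = 36 teeth, w1 = 475 RPM, N2 = 95 teeth
Using N1*w1 = N2*w2
w2 = N1*w1 / N2
w2 = 36*475 / 95
w2 = 17100 / 95
w2 = 180 RPM

180 RPM


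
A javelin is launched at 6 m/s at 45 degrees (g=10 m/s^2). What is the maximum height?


Given: v0 = 6 m/s, theta = 45 deg, g = 10 m/s^2
sin^2(45) = 1/2
Using H = v0^2 * sin^2(theta) / (2*g)
H = 6^2 * 1/2 / (2*10)
H = 36 * 1/2 / 20
H = 18 / 20
H = 9/10 m

9/10 m


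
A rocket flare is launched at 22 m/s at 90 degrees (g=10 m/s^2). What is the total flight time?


Given: v0 = 22 m/s, theta = 90 deg, g = 10 m/s^2
sin(90) = 1
Using T = 2*v0*sin(theta) / g
T = 2*22*1 / 10
T = 44 / 10
T = 22/5 s

22/5 s


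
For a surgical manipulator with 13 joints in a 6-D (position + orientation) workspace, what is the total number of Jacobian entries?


Given: task space dimension = 6, joints = 13
Jacobian is a 6 x 13 matrix
Total entries = rows * columns
Total = 6 * 13
Total = 78

78


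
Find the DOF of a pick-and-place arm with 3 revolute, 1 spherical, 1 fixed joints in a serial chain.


Given: serial robot with 3 revolute, 1 spherical, 1 fixed joints
DOF contribution per joint type: revolute=1, prismatic=1, spherical=3, fixed=0
DOF = 3*1 + 1*3 + 1*0
DOF = 6

6


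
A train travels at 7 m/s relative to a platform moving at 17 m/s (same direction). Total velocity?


Given: object velocity = 7 m/s, platform velocity = 17 m/s (same direction)
Using classical velocity addition: v_total = v_object + v_platform
v_total = 7 + 17
v_total = 24 m/s

24 m/s


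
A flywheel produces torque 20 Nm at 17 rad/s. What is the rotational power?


Given: tau = 20 Nm, omega = 17 rad/s
Using P = tau * omega
P = 20 * 17
P = 340 W

340 W


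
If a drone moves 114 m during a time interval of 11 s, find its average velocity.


Given: distance d = 114 m, time t = 11 s
Using v = d / t
v = 114 / 11
v = 114/11 m/s

114/11 m/s


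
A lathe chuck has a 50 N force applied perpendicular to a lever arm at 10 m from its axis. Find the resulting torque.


Given: F = 50 N, r = 10 m, angle = 90 deg (perpendicular)
Using tau = F * r * sin(90)
sin(90) = 1
tau = 50 * 10 * 1
tau = 500 Nm

500 Nm


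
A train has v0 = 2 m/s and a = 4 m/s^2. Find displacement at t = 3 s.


Given: v0 = 2 m/s, a = 4 m/s^2, t = 3 s
Using s = v0*t + (1/2)*a*t^2
s = 2*3 + (1/2)*4*3^2
s = 6 + (1/2)*36
s = 6 + 18
s = 24

24 m


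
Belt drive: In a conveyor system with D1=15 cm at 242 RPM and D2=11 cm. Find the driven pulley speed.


Given: D1 = 15 cm, w1 = 242 RPM, D2 = 11 cm
Using D1*w1 = D2*w2
w2 = D1*w1 / D2
w2 = 15*242 / 11
w2 = 3630 / 11
w2 = 330 RPM

330 RPM


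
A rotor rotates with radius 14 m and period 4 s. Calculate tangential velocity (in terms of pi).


Given: radius r = 14 m, period T = 4 s
Using v = 2*pi*r / T
v = 2*pi*14 / 4
v = 28*pi / 4
v = 7*pi m/s

7*pi m/s


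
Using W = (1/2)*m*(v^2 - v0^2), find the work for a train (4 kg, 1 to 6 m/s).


Given: m = 4 kg, v0 = 1 m/s, v = 6 m/s
Using W = (1/2)*m*(v^2 - v0^2)
v^2 = 6^2 = 36
v0^2 = 1^2 = 1
v^2 - v0^2 = 36 - 1 = 35
W = (1/2)*4*35 = 70 J

70 J


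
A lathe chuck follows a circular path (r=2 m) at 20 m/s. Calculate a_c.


Given: v = 20 m/s, r = 2 m
Using a_c = v^2 / r
a_c = 20^2 / 2
a_c = 400 / 2
a_c = 200 m/s^2

200 m/s^2


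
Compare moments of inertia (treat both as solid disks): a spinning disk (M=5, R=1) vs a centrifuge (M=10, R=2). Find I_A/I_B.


Given: M1=5 kg, R1=1 m, M2=10 kg, R2=2 m
For a disk: I = (1/2)*M*R^2, so I_A/I_B = (M1*R1^2)/(M2*R2^2)
M1*R1^2 = 5*1 = 5
M2*R2^2 = 10*4 = 40
I_A/I_B = 5/40 = 1/8

1/8


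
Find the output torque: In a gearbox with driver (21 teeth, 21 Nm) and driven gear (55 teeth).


Given: N1 = 21, N2 = 55, T1 = 21 Nm
Using T2/T1 = N2/N1
T2 = T1 * N2 / N1
T2 = 21 * 55 / 21
T2 = 1155 / 21
T2 = 55 Nm

55 Nm


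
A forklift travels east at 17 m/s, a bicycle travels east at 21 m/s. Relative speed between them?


Given: v_A = 17 m/s east, v_B = 21 m/s east
Both move in the same direction; relative speed = |v_A - v_B|
|17 - 21| = |-4|
= 4 m/s

4 m/s


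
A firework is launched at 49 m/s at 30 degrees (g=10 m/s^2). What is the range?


Given: v0 = 49 m/s, theta = 30 deg, g = 10 m/s^2
sin(2*30) = sin(60) = sqrt(3)/2
Using R = v0^2 * sin(2*theta) / g
R = 49^2 * (sqrt(3)/2) / 10
R = 2401 * sqrt(3) / 20
R = 2401/20*sqrt(3) m

2401/20*sqrt(3) m


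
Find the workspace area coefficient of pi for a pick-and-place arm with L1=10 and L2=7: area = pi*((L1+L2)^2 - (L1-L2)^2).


Given: L1 = 10, L2 = 7
(L1+L2)^2 = (17)^2 = 289
(L1-L2)^2 = (3)^2 = 9
Difference = 289 - 9 = 280
This equals 4*L1*L2 = 4*10*7 = 280
Workspace area = 280*pi

280


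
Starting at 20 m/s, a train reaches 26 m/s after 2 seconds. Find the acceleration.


Given: initial velocity v0 = 20 m/s, final velocity v = 26 m/s, time t = 2 s
Using a = (v - v0) / t
a = (26 - 20) / 2
a = 6 / 2
a = 3 m/s^2

3 m/s^2


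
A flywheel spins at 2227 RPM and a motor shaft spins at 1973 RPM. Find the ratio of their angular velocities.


Given: RPM_A = 2227, RPM_B = 1973
omega = 2*pi*RPM/60, so omega_A/omega_B = RPM_A / RPM_B
omega_A/omega_B = 2227 / 1973
omega_A/omega_B = 2227/1973

2227/1973


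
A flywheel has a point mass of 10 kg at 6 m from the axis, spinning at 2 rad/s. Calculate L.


Given: m = 10 kg, r = 6 m, omega = 2 rad/s
For a point mass: I = m*r^2
I = 10*6^2 = 10*36 = 360
L = I*omega = 360*2
L = 720 kg*m^2/s

720 kg*m^2/s


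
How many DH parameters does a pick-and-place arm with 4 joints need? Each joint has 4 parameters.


Given: 4 joints, 4 DH parameters per joint (d, theta, a, alpha)
Total DH parameters = number_of_joints * 4
Total = 4 * 4
Total = 16

16


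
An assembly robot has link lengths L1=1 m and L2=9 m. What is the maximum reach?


Given: L1 = 1 m, L2 = 9 m
For a 2-link planar arm, max reach = L1 + L2 (fully extended)
Max reach = 1 + 9
Max reach = 10 m

10 m


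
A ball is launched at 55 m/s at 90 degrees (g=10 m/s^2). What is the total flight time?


Given: v0 = 55 m/s, theta = 90 deg, g = 10 m/s^2
sin(90) = 1
Using T = 2*v0*sin(theta) / g
T = 2*55*1 / 10
T = 110 / 10
T = 11 s

11 s


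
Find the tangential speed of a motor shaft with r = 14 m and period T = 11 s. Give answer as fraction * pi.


Given: radius r = 14 m, period T = 11 s
Using v = 2*pi*r / T
v = 2*pi*14 / 11
v = 28*pi / 11
v = 28/11*pi m/s

28/11*pi m/s


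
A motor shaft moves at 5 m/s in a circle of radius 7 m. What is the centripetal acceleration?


Given: v = 5 m/s, r = 7 m
Using a_c = v^2 / r
a_c = 5^2 / 7
a_c = 25 / 7
a_c = 25/7 m/s^2

25/7 m/s^2


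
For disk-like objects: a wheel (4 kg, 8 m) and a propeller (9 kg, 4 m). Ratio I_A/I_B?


Given: M1=4 kg, R1=8 m, M2=9 kg, R2=4 m
For a disk: I = (1/2)*M*R^2, so I_A/I_B = (M1*R1^2)/(M2*R2^2)
M1*R1^2 = 4*64 = 256
M2*R2^2 = 9*16 = 144
I_A/I_B = 256/144 = 16/9

16/9


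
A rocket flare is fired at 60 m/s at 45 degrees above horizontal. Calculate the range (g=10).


Given: v0 = 60 m/s, theta = 45 deg, g = 10 m/s^2
sin(2*45) = sin(90) = 1
Using R = v0^2 * sin(2*theta) / g
R = 60^2 * 1 / 10
R = 3600 / 10
R = 360 m

360 m


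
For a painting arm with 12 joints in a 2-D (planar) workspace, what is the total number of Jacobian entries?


Given: task space dimension = 2, joints = 12
Jacobian is a 2 x 12 matrix
Total entries = rows * columns
Total = 2 * 12
Total = 24

24


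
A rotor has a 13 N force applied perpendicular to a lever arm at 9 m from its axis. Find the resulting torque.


Given: F = 13 N, r = 9 m, angle = 90 deg (perpendicular)
Using tau = F * r * sin(90)
sin(90) = 1
tau = 13 * 9 * 1
tau = 117 Nm

117 Nm


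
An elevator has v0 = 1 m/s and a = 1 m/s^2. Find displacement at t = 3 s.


Given: v0 = 1 m/s, a = 1 m/s^2, t = 3 s
Using s = v0*t + (1/2)*a*t^2
s = 1*3 + (1/2)*1*3^2
s = 3 + (1/2)*9
s = 3 + 9/2
s = 15/2

15/2 m


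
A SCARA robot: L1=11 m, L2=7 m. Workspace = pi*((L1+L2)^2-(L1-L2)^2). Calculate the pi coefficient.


Given: L1 = 11, L2 = 7
(L1+L2)^2 = (18)^2 = 324
(L1-L2)^2 = (4)^2 = 16
Difference = 324 - 16 = 308
This equals 4*L1*L2 = 4*11*7 = 308
Workspace area = 308*pi

308


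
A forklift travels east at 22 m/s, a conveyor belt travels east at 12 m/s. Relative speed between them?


Given: v_A = 22 m/s east, v_B = 12 m/s east
Both move in the same direction; relative speed = |v_A - v_B|
|22 - 12| = |10|
= 10 m/s

10 m/s


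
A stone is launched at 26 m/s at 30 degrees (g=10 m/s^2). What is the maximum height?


Given: v0 = 26 m/s, theta = 30 deg, g = 10 m/s^2
sin^2(30) = 1/4
Using H = v0^2 * sin^2(theta) / (2*g)
H = 26^2 * 1/4 / (2*10)
H = 676 * 1/4 / 20
H = 169 / 20
H = 169/20 m

169/20 m


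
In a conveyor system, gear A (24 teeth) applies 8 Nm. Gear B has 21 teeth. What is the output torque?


Given: N1 = 24, N2 = 21, T1 = 8 Nm
Using T2/T1 = N2/N1
T2 = T1 * N2 / N1
T2 = 8 * 21 / 24
T2 = 168 / 24
T2 = 7 Nm

7 Nm


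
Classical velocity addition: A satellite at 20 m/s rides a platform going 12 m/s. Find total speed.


Given: object velocity = 20 m/s, platform velocity = 12 m/s (same direction)
Using classical velocity addition: v_total = v_object + v_platform
v_total = 20 + 12
v_total = 32 m/s

32 m/s


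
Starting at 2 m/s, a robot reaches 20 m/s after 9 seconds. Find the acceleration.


Given: initial velocity v0 = 2 m/s, final velocity v = 20 m/s, time t = 9 s
Using a = (v - v0) / t
a = (20 - 2) / 9
a = 18 / 9
a = 2 m/s^2

2 m/s^2


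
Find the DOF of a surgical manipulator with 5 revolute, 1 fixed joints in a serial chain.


Given: serial robot with 5 revolute, 1 fixed joints
DOF contribution per joint type: revolute=1, prismatic=1, spherical=3, fixed=0
DOF = 5*1 + 1*0
DOF = 5

5


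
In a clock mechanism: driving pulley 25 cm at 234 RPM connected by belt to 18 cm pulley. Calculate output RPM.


Given: D1 = 25 cm, w1 = 234 RPM, D2 = 18 cm
Using D1*w1 = D2*w2
w2 = D1*w1 / D2
w2 = 25*234 / 18
w2 = 5850 / 18
w2 = 325 RPM

325 RPM


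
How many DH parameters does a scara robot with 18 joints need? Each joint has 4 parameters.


Given: 18 joints, 4 DH parameters per joint (d, theta, a, alpha)
Total DH parameters = number_of_joints * 4
Total = 18 * 4
Total = 72

72


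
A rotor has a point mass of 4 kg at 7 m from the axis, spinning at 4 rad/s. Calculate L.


Given: m = 4 kg, r = 7 m, omega = 4 rad/s
For a point mass: I = m*r^2
I = 4*7^2 = 4*49 = 196
L = I*omega = 196*4
L = 784 kg*m^2/s

784 kg*m^2/s


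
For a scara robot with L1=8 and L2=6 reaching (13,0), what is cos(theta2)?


Given: L1 = 8, L2 = 6, target (x, y) = (13, 0)
Using cos(theta2) = (x^2 + y^2 - L1^2 - L2^2) / (2*L1*L2)
x^2 + y^2 = 13^2 + 0 = 169
L1^2 + L2^2 = 64 + 36 = 100
Numerator = 169 - 100 = 69
Denominator = 2*8*6 = 96
cos(theta2) = 69/96 = 23/32

23/32


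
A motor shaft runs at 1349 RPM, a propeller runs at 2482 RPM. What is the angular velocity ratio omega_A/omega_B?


Given: RPM_A = 1349, RPM_B = 2482
omega = 2*pi*RPM/60, so omega_A/omega_B = RPM_A / RPM_B
omega_A/omega_B = 1349 / 2482
omega_A/omega_B = 1349/2482

1349/2482
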